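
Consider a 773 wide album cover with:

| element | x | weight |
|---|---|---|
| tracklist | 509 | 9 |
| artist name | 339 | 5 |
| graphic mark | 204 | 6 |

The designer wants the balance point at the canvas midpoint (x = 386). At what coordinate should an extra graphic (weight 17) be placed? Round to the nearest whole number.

New total weight: (9 + 5 + 6) + 17 = 37.
x: need Σw·x = 37·386 = 14282. Existing = 9·509 + 5·339 + 6·204 = 7500. Remainder 6782 / 17 ≈ 398.94.

x ≈ 399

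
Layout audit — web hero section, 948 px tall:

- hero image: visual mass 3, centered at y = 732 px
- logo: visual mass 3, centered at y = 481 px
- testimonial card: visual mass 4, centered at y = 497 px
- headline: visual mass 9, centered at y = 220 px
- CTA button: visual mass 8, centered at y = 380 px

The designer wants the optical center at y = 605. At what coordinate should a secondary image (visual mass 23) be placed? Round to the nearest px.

New total weight: (3 + 3 + 4 + 9 + 8) + 23 = 50.
y: target moment 50×605 = 30250; current 3·732 + 3·481 + 4·497 + 9·220 + 8·380 = 10647; the secondary image supplies 19603, so y = 19603/23 ≈ 852.30.

y ≈ 852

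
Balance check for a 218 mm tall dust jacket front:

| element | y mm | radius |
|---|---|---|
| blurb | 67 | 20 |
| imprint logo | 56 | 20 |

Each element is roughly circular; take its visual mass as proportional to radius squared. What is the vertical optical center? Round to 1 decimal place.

y ≈ 61.5

Weights ∝ r²: blurb 20² = 400, imprint logo 20² = 400; Σw = 800.
y-moment: 400·67 + 400·56 = 49200; centroid 49200/800 ≈ 61.50.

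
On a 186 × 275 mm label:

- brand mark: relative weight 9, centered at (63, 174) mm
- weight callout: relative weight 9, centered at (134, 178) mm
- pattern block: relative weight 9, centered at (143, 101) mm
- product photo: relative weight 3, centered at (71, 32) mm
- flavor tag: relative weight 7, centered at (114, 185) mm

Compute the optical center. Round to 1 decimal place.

(110.0, 147.8)

Weights sum to 9 + 9 + 9 + 3 + 7 = 37.
x-moment: 9·63 + 9·134 + 9·143 + 3·71 + 7·114 = 4071; centroid 4071/37 ≈ 110.03.
y-moment: 9·174 + 9·178 + 9·101 + 3·32 + 7·185 = 5468; centroid 5468/37 ≈ 147.78.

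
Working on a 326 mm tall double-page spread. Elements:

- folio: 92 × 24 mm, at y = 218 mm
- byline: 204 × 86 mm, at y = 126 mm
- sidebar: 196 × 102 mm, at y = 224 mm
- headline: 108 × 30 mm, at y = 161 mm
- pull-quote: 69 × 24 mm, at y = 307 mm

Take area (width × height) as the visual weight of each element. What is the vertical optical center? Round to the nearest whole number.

Areas: folio 92·24 = 2208, byline 204·86 = 17544, sidebar 196·102 = 19992, headline 108·30 = 3240, pull-quote 69·24 = 1656. Total weight = 44640.
y: (2208·218 + 17544·126 + 19992·224 + 3240·161 + 1656·307) / 44640 = 8200128 / 44640 ≈ 183.69

y ≈ 184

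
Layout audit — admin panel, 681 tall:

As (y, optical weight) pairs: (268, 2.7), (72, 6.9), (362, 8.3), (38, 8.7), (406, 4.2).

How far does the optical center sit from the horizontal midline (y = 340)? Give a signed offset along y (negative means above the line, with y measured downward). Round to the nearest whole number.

≈ -137

Weights sum to 2.7 + 6.9 + 8.3 + 8.7 + 4.2 = 30.8.
y: (2.7·268 + 6.9·72 + 8.3·362 + 8.7·38 + 4.2·406) / 30.8 = 6260.8 / 30.8 ≈ 203.27
Offset from y = 340: 203.27 − 340 ≈ -136.73.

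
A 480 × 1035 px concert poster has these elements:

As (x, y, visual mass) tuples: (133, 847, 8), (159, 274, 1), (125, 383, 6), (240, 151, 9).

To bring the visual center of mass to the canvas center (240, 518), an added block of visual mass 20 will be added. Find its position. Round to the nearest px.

With the added block, Σw becomes 8 + 1 + 6 + 9 + 20 = 44.
x: target moment 44×240 = 10560; current 8·133 + 1·159 + 6·125 + 9·240 = 4133; the added block supplies 6427, so x = 6427/20 ≈ 321.35.
y: target moment 44×518 = 22792; current 8·847 + 1·274 + 6·383 + 9·151 = 10707; the added block supplies 12085, so y = 12085/20 ≈ 604.25.

(321, 604)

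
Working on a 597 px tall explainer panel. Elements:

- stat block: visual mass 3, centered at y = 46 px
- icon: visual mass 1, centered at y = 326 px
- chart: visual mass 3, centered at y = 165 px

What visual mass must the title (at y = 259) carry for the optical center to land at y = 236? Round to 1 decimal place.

w ≈ 30.1

Existing Σw = 7 (3 + 1 + 3); existing moment 3·46 + 1·326 + 3·165 = 959.
For the centroid to hit 236: (959 + w·259) / (7 + w) = 236.
Rearranging, w·(259 − 236) = 236·7 − 959 = 693, so w ≈ 693/23 = 30.13.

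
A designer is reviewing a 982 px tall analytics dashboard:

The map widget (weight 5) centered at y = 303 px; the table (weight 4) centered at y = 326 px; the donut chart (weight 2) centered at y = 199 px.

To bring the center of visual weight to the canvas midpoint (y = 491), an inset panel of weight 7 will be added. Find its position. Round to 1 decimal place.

y ≈ 803.0

New total weight: (5 + 4 + 2) + 7 = 18.
Along y: (3217 + 7·y) / 18 = 491 (existing moment 5·303 + 4·326 + 2·199 = 3217) ⇒ y = (8838 − 3217) / 7 ≈ 803.00.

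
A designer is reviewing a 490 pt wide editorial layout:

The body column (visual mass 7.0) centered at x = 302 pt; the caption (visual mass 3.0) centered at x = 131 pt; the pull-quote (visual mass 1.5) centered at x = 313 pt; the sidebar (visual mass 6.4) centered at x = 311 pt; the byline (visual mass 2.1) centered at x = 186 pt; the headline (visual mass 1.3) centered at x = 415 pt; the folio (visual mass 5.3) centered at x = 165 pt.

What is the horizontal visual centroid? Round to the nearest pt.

x ≈ 255

Total weight = 7.0 + 3.0 + 1.5 + 6.4 + 2.1 + 1.3 + 5.3 = 26.6.
Σw·x = 7.0·302 + 3.0·131 + 1.5·313 + 6.4·311 + 2.1·186 + 1.3·415 + 5.3·165 = 6771.5, so x̄ = 6771.5/26.6 ≈ 254.57.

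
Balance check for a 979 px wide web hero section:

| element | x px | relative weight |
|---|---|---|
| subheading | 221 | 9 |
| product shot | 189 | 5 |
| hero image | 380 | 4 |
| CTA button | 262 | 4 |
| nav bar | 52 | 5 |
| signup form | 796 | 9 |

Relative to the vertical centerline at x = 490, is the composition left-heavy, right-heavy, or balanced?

Weights sum to 9 + 5 + 4 + 4 + 5 + 9 = 36.
x: moment 12926 / weight 36 ≈ 359.06
359.1 vs midline 490 → left-heavy.

left-heavy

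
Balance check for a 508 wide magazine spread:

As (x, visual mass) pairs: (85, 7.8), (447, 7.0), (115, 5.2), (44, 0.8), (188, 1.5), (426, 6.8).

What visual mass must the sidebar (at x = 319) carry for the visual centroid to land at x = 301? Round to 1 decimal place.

Known weights sum to 7.8 + 7.0 + 5.2 + 0.8 + 1.5 + 6.8 = 29.1; their moment is 7.8·85 + 7.0·447 + 5.2·115 + 0.8·44 + 1.5·188 + 6.8·426 = 7604.0.
Balance at x = 301 requires (7604.0 + w·319) / (29.1 + w) = 301.
Solving: w = (301·29.1 − 7604.0) / (319 − 301) = 1155.1 / 18 ≈ 64.17.

w ≈ 64.2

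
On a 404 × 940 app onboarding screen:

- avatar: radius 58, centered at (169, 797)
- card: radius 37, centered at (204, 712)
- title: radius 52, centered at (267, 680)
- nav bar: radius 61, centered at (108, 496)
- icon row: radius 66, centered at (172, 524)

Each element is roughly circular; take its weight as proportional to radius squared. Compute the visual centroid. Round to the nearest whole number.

(175, 620)

r² weights: avatar 58² = 3364, card 37² = 1369, title 52² = 2704, nav bar 61² = 3721, icon row 66² = 4356. Total = 15514.
x: (3364·169 + 1369·204 + 2704·267 + 3721·108 + 4356·172) / 15514 = 2720860 / 15514 ≈ 175.38
y: (3364·797 + 1369·712 + 2704·680 + 3721·496 + 4356·524) / 15514 = 9622716 / 15514 ≈ 620.26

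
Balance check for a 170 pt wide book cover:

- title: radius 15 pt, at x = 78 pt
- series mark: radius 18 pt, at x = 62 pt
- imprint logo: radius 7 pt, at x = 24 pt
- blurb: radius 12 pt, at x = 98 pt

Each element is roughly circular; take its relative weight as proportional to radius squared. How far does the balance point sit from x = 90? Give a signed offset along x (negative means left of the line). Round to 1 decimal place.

≈ -18.7 pt

r² weights: title 15² = 225, series mark 18² = 324, imprint logo 7² = 49, blurb 12² = 144. Total = 742.
x: (225·78 + 324·62 + 49·24 + 144·98) / 742 = 52926 / 742 ≈ 71.33
Against x = 90, that's 71.33 − 90 = -18.67.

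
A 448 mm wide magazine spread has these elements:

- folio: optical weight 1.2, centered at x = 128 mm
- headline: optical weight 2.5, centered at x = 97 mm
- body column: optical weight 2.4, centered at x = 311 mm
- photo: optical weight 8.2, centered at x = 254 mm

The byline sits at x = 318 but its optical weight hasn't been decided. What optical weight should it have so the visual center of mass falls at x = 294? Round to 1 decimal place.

w ≈ 40.8

Fixed elements: Σw = 1.2 + 2.5 + 2.4 + 8.2 = 14.3, Σw·x = 1.2·128 + 2.5·97 + 2.4·311 + 8.2·254 = 3225.3.
For the centroid to hit 294: (3225.3 + w·318) / (14.3 + w) = 294.
Solving: w = (294·14.3 − 3225.3) / (318 − 294) = 978.9 / 24 ≈ 40.79.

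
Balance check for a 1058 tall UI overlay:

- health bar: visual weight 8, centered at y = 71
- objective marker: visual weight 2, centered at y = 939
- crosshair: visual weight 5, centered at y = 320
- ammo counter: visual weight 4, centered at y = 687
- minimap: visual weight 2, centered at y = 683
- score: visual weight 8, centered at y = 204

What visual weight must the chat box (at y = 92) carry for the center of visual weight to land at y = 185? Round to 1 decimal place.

Known weights sum to 8 + 2 + 5 + 4 + 2 + 8 = 29; their moment is 8·71 + 2·939 + 5·320 + 4·687 + 2·683 + 8·204 = 9792.
Set Σw·y/Σw = 185: (9792 + 92w) = 185·(29 + w).
Solving: w = (185·29 − 9792) / (92 − 185) = -4427 / -93 ≈ 47.60.

w ≈ 47.6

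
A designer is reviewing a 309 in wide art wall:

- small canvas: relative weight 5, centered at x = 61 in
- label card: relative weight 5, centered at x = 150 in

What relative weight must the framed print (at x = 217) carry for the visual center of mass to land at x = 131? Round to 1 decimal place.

w ≈ 3.0

Known weights sum to 5 + 5 = 10; their moment is 5·61 + 5·150 = 1055.
Set Σw·x/Σw = 131: (1055 + 217w) = 131·(10 + w).
So w = (131·10 − 1055)/(217 − 131) = 255/86 ≈ 2.97.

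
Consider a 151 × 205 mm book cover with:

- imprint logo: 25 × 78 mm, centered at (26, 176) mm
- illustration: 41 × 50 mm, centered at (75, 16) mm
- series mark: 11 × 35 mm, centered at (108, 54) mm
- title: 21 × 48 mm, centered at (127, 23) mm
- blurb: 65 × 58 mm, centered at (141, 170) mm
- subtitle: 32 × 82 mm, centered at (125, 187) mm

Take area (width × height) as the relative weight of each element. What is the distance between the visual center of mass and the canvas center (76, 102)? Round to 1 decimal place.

Taking area as weight: imprint logo 25·78 = 1950, illustration 41·50 = 2050, series mark 11·35 = 385, title 21·48 = 1008, blurb 65·58 = 3770, subtitle 32·82 = 2624. Sum 11787.
x-moment: 1950·26 + 2050·75 + 385·108 + 1008·127 + 3770·141 + 2624·125 = 1233616; centroid 1233616/11787 ≈ 104.66.
y-moment: 1950·176 + 2050·16 + 385·54 + 1008·23 + 3770·170 + 2624·187 = 1551562; centroid 1551562/11787 ≈ 131.63.
Offset from (76, 102): Δx ≈ 28.66, Δy ≈ 29.63; distance = √(Δx² + Δy²) ≈ 41.22.

≈ 41.2 mm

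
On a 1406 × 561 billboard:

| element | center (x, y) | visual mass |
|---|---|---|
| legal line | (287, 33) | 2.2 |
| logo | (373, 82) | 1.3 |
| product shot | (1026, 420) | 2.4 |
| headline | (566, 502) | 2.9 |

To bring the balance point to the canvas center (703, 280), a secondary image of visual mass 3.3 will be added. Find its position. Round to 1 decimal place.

(995.8, 225.8)

With the secondary image, Σw becomes 2.2 + 1.3 + 2.4 + 2.9 + 3.3 = 12.1.
Along x: (5220.1 + 3.3·x) / 12.1 = 703 (existing moment 2.2·287 + 1.3·373 + 2.4·1026 + 2.9·566 = 5220.1) ⇒ x = (8506.3 − 5220.1) / 3.3 ≈ 995.82.
Along y: (2643.0 + 3.3·y) / 12.1 = 280 (existing moment 2.2·33 + 1.3·82 + 2.4·420 + 2.9·502 = 2643.0) ⇒ y = (3388.0 − 2643.0) / 3.3 ≈ 225.76.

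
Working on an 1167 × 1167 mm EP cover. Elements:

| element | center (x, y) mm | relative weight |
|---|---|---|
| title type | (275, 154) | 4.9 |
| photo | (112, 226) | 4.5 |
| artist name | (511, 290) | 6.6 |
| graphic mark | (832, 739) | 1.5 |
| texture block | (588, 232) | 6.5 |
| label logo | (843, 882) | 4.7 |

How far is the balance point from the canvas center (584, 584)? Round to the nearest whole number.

Total weight = 4.9 + 4.5 + 6.6 + 1.5 + 6.5 + 4.7 = 28.7.
Σw·x = 4.9·275 + 4.5·112 + 6.6·511 + 1.5·832 + 6.5·588 + 4.7·843 = 14256.2, so x̄ = 14256.2/28.7 ≈ 496.73.
Σw·y = 4.9·154 + 4.5·226 + 6.6·290 + 1.5·739 + 6.5·232 + 4.7·882 = 10447.5, so ȳ = 10447.5/28.7 ≈ 364.02.
Relative to (584, 584): Δ = (-87.27, -219.98); |Δ| = √(-87.27² + -219.98²) ≈ 236.65.

≈ 237 mm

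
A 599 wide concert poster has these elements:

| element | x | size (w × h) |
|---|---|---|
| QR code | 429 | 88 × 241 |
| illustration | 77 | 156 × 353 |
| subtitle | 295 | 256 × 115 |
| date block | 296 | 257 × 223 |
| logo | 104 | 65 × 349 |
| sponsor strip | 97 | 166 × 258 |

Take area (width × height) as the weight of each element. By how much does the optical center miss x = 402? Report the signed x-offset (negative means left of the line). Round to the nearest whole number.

≈ -203

Areas → weights: QR code 88·241 = 21208, illustration 156·353 = 55068, subtitle 256·115 = 29440, date block 257·223 = 57311, logo 65·349 = 22685, sponsor strip 166·258 = 42828; Σw = 228540.
x: moment 45500880 / weight 228540 ≈ 199.09
Difference: 199.09 − 402 ≈ -202.91.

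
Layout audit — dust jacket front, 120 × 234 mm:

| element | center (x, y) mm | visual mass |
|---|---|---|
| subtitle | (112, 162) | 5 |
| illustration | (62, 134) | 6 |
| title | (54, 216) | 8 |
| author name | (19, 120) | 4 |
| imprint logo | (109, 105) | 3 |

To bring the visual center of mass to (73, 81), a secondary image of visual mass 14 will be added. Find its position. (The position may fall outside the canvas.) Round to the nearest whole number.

With the secondary image, Σw becomes 5 + 6 + 8 + 4 + 3 + 14 = 40.
x: target moment 40×73 = 2920; current 5·112 + 6·62 + 8·54 + 4·19 + 3·109 = 1767; the secondary image supplies 1153, so x = 1153/14 ≈ 82.36.
y: target moment 40×81 = 3240; current 5·162 + 6·134 + 8·216 + 4·120 + 3·105 = 4137; the secondary image supplies -897, so y = -897/14 ≈ -64.07.

(82, -64)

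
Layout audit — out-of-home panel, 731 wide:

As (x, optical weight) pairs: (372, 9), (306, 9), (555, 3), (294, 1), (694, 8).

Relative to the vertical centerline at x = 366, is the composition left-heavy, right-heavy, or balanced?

right-heavy

Σw = 9 + 9 + 3 + 1 + 8 = 30.
Σw·x = 9·372 + 9·306 + 3·555 + 1·294 + 8·694 = 13613, so x̄ = 13613/30 ≈ 453.77.
453.8 lies right of the midline 366, so the layout is right-heavy.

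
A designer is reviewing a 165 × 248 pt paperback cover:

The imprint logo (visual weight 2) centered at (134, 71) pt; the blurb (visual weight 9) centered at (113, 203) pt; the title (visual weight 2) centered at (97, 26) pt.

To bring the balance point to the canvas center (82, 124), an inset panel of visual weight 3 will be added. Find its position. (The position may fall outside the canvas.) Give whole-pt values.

(-56, -12)

After adding the inset panel, total weight = 2 + 9 + 2 + 3 = 16.
Along x: (1479 + 3·x) / 16 = 82 (existing moment 2·134 + 9·113 + 2·97 = 1479) ⇒ x = (1312 − 1479) / 3 ≈ -55.67.
Along y: (2021 + 3·y) / 16 = 124 (existing moment 2·71 + 9·203 + 2·26 = 2021) ⇒ y = (1984 − 2021) / 3 ≈ -12.33.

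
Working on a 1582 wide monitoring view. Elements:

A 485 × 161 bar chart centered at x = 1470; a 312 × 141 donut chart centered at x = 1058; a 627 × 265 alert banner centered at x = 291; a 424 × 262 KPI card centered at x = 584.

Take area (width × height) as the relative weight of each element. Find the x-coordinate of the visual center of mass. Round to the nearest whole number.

x ≈ 688

Areas → weights: bar chart 485·161 = 78085, donut chart 312·141 = 43992, alert banner 627·265 = 166155, KPI card 424·262 = 111088; Σw = 399320.
x-moment: 78085·1470 + 43992·1058 + 166155·291 + 111088·584 = 274554983; centroid 274554983/399320 ≈ 687.56.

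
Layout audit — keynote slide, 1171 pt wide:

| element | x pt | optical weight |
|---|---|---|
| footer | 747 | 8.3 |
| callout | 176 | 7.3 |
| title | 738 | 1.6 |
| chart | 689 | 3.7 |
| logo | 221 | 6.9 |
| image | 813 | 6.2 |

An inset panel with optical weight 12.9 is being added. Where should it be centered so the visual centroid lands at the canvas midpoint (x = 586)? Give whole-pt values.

After adding the inset panel, total weight = 8.3 + 7.3 + 1.6 + 3.7 + 6.9 + 6.2 + 12.9 = 46.9.
x: target moment 46.9×586 = 27483.4; current 8.3·747 + 7.3·176 + 1.6·738 + 3.7·689 + 6.9·221 + 6.2·813 = 17780.5; the inset panel supplies 9702.9, so x = 9702.9/12.9 ≈ 752.16.

x ≈ 752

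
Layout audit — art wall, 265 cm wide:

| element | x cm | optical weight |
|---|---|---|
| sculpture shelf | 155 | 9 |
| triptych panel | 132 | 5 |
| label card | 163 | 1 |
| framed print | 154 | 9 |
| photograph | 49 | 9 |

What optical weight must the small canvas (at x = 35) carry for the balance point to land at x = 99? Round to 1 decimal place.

Known weights sum to 9 + 5 + 1 + 9 + 9 = 33; their moment is 9·155 + 5·132 + 1·163 + 9·154 + 9·49 = 4045.
For the centroid to hit 99: (4045 + w·35) / (33 + w) = 99.
Rearranging, w·(35 − 99) = 99·33 − 4045 = -778, so w ≈ -778/-64 = 12.16.

w ≈ 12.2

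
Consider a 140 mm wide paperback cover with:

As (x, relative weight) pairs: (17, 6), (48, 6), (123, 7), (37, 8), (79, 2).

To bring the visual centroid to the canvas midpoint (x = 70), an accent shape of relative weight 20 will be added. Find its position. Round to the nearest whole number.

x ≈ 86

New total weight: (6 + 6 + 7 + 8 + 2) + 20 = 49.
x: target moment 49×70 = 3430; current 6·17 + 6·48 + 7·123 + 8·37 + 2·79 = 1705; the accent shape supplies 1725, so x = 1725/20 ≈ 86.25.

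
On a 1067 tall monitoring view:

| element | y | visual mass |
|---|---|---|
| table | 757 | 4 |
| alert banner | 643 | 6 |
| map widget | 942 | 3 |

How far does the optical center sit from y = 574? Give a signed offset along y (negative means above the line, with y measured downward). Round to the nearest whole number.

≈ 173

Σw = 4 + 6 + 3 = 13.
y-moment: 4·757 + 6·643 + 3·942 = 9712; centroid 9712/13 ≈ 747.08.
Difference: 747.08 − 574 ≈ 173.08.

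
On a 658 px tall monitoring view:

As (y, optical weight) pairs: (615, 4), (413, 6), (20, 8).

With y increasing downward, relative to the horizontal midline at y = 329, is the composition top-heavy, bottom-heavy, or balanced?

Weights sum to 4 + 6 + 8 = 18.
y: (4·615 + 6·413 + 8·20) / 18 = 5098 / 18 ≈ 283.22
Since 283.2 is above (smaller y than) 329, the composition reads top-heavy.

top-heavy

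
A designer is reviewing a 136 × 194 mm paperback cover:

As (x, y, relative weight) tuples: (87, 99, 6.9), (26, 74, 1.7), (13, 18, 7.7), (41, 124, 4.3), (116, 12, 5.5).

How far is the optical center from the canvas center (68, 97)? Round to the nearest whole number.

Total weight = 6.9 + 1.7 + 7.7 + 4.3 + 5.5 = 26.1.
x-moment: 6.9·87 + 1.7·26 + 7.7·13 + 4.3·41 + 5.5·116 = 1558.9; centroid 1558.9/26.1 ≈ 59.73.
y-moment: 6.9·99 + 1.7·74 + 7.7·18 + 4.3·124 + 5.5·12 = 1546.7; centroid 1546.7/26.1 ≈ 59.26.
Relative to (68, 97): Δ = (-8.27, -37.74); |Δ| = √(-8.27² + -37.74²) ≈ 38.64.

≈ 39 mm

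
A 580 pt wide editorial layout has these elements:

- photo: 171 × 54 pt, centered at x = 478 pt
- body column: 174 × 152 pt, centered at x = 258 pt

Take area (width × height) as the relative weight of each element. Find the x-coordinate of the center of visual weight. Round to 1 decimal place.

x ≈ 314.9

Areas → weights: photo 171·54 = 9234, body column 174·152 = 26448; Σw = 35682.
x: (9234·478 + 26448·258) / 35682 = 11237436 / 35682 ≈ 314.93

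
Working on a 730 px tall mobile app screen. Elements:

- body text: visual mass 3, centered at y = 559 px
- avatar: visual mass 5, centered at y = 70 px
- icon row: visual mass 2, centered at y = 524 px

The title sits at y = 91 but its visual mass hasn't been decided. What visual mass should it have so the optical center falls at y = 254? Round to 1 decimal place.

Fixed elements: Σw = 3 + 5 + 2 = 10, Σw·y = 3·559 + 5·70 + 2·524 = 3075.
For the centroid to hit 254: (3075 + w·91) / (10 + w) = 254.
So w = (254·10 − 3075)/(91 − 254) = -535/-163 ≈ 3.28.

w ≈ 3.3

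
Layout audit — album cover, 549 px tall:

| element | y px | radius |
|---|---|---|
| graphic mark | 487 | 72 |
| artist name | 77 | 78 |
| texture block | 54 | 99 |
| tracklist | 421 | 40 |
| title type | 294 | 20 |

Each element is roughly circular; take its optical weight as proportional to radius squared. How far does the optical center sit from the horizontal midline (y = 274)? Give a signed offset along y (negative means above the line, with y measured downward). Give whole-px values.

≈ -87 px

r² weights: graphic mark 72² = 5184, artist name 78² = 6084, texture block 99² = 9801, tracklist 40² = 1600, title type 20² = 400. Total = 23069.
y-moment: 5184·487 + 6084·77 + 9801·54 + 1600·421 + 400·294 = 4313530; centroid 4313530/23069 ≈ 186.98.
Offset from y = 274: 186.98 − 274 ≈ -87.02.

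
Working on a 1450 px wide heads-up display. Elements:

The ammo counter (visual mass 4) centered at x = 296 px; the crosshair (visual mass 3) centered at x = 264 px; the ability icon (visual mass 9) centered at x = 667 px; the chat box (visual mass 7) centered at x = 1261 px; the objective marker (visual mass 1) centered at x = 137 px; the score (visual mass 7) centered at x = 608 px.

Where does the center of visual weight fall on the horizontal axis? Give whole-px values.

Weights sum to 4 + 3 + 9 + 7 + 1 + 7 = 31.
x-moment: 4·296 + 3·264 + 9·667 + 7·1261 + 1·137 + 7·608 = 21199; centroid 21199/31 ≈ 683.84.

x ≈ 684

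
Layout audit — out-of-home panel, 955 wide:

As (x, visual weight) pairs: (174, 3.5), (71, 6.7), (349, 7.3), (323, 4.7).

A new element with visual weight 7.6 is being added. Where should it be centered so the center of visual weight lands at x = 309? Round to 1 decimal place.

x ≈ 533.9

New total weight: (3.5 + 6.7 + 7.3 + 4.7) + 7.6 = 29.8.
x: need Σw·x = 29.8·309 = 9208.2. Existing = 3.5·174 + 6.7·71 + 7.3·349 + 4.7·323 = 5150.5. Remainder 4057.7 / 7.6 ≈ 533.91.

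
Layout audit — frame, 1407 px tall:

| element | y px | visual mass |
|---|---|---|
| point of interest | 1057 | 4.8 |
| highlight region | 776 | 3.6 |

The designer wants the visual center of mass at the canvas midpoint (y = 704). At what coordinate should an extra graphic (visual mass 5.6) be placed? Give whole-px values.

New total weight: (4.8 + 3.6) + 5.6 = 14.0.
Along y: (7867.2 + 5.6·y) / 14.0 = 704 (existing moment 4.8·1057 + 3.6·776 = 7867.2) ⇒ y = (9856.0 − 7867.2) / 5.6 ≈ 355.14.

y ≈ 355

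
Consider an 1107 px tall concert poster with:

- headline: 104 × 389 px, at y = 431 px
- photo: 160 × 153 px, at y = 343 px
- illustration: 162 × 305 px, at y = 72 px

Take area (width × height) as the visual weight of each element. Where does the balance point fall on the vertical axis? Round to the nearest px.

Areas: headline 104·389 = 40456, photo 160·153 = 24480, illustration 162·305 = 49410. Total weight = 114346.
y-moment: 40456·431 + 24480·343 + 49410·72 = 29390696; centroid 29390696/114346 ≈ 257.03.

y ≈ 257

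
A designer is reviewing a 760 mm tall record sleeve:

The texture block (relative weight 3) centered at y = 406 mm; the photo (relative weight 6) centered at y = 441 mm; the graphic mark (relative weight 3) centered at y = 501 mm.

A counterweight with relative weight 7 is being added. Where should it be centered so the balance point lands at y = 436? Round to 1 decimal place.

After adding the counterweight, total weight = 3 + 6 + 3 + 7 = 19.
y: need Σw·y = 19·436 = 8284. Existing = 3·406 + 6·441 + 3·501 = 5367. Remainder 2917 / 7 ≈ 416.71.

y ≈ 416.7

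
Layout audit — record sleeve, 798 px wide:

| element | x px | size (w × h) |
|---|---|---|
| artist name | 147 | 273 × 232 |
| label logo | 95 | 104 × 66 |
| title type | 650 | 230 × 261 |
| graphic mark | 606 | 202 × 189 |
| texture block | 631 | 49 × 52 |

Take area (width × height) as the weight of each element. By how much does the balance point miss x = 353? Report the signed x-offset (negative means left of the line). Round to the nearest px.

≈ 78 px

Areas → weights: artist name 273·232 = 63336, label logo 104·66 = 6864, title type 230·261 = 60030, graphic mark 202·189 = 38178, texture block 49·52 = 2548; Σw = 170956.
Σw·x = 63336·147 + 6864·95 + 60030·650 + 38178·606 + 2548·631 = 73725628, so x̄ = 73725628/170956 ≈ 431.25.
Difference: 431.25 − 353 ≈ 78.25.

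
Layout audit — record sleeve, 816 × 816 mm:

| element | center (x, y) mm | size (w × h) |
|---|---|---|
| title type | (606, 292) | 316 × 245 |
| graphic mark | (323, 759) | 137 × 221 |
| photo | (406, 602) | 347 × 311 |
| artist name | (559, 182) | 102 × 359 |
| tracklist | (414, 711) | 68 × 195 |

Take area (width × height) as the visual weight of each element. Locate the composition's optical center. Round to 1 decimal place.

(476.4, 477.0)

Taking area as weight: title type 316·245 = 77420, graphic mark 137·221 = 30277, photo 347·311 = 107917, artist name 102·359 = 36618, tracklist 68·195 = 13260. Sum 265492.
Σw·x = 77420·606 + 30277·323 + 107917·406 + 36618·559 + 13260·414 = 126469395, so x̄ = 126469395/265492 ≈ 476.36.
Σw·y = 77420·292 + 30277·759 + 107917·602 + 36618·182 + 13260·711 = 126645253, so ȳ = 126645253/265492 ≈ 477.02.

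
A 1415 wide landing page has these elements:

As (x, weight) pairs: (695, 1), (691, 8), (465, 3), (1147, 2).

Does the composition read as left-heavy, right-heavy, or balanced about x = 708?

balanced

Weights sum to 1 + 8 + 3 + 2 = 14.
Σw·x = 1·695 + 8·691 + 3·465 + 2·1147 = 9912, so x̄ = 9912/14 ≈ 708.00.
That equals the midline 708 — balanced.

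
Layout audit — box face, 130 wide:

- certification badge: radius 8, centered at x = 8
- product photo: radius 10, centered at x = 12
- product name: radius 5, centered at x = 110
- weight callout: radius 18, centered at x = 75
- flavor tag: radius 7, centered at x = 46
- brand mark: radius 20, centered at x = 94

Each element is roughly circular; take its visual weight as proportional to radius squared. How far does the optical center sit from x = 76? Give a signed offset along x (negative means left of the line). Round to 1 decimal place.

r² weights: certification badge 8² = 64, product photo 10² = 100, product name 5² = 25, weight callout 18² = 324, flavor tag 7² = 49, brand mark 20² = 400. Total = 962.
x: moment 68616 / weight 962 ≈ 71.33
Offset from x = 76: 71.33 − 76 ≈ -4.67.

≈ -4.7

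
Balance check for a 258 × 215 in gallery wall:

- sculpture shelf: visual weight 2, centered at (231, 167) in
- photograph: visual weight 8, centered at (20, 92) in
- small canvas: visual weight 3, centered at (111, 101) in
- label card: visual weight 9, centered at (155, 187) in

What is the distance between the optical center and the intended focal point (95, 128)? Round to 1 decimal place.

≈ 16.1 in

Σw = 2 + 8 + 3 + 9 = 22.
x-moment: 2·231 + 8·20 + 3·111 + 9·155 = 2350; centroid 2350/22 ≈ 106.82.
y-moment: 2·167 + 8·92 + 3·101 + 9·187 = 3056; centroid 3056/22 ≈ 138.91.
Relative to (95, 128): Δ = (11.82, 10.91); |Δ| = √(11.82² + 10.91²) ≈ 16.08.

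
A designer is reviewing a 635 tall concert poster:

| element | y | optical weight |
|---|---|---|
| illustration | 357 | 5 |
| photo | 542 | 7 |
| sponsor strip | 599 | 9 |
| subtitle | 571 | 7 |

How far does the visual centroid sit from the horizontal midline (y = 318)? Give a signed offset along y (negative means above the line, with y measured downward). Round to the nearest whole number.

≈ 217

Weights sum to 5 + 7 + 9 + 7 = 28.
y: (5·357 + 7·542 + 9·599 + 7·571) / 28 = 14967 / 28 ≈ 534.54
Offset from y = 318: 534.54 − 318 ≈ 216.54.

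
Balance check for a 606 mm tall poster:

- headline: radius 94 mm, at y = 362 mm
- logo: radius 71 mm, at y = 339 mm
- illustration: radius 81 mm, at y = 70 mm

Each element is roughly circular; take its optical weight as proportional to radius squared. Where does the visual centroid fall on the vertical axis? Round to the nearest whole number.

r² weights: headline 94² = 8836, logo 71² = 5041, illustration 81² = 6561. Total = 20438.
Σw·y = 8836·362 + 5041·339 + 6561·70 = 5366801, so ȳ = 5366801/20438 ≈ 262.59.

y ≈ 263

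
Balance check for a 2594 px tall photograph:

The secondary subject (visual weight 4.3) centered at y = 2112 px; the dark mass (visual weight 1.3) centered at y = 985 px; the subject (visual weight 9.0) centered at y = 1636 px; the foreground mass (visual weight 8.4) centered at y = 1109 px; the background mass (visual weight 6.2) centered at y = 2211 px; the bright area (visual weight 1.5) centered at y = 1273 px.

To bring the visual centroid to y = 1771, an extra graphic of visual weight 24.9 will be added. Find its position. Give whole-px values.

y ≈ 1946

After adding the extra graphic, total weight = 4.3 + 1.3 + 9.0 + 8.4 + 6.2 + 1.5 + 24.9 = 55.6.
y: target moment 55.6×1771 = 98467.6; current 4.3·2112 + 1.3·985 + 9.0·1636 + 8.4·1109 + 6.2·2211 + 1.5·1273 = 50019.4; the extra graphic supplies 48448.2, so y = 48448.2/24.9 ≈ 1945.71.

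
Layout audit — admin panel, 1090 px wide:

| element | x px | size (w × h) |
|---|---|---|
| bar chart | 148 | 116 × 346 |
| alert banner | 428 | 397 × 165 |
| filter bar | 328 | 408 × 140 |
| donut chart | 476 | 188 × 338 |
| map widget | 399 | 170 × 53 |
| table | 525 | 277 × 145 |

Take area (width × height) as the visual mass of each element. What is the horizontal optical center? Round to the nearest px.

x ≈ 391

Taking area as weight: bar chart 116·346 = 40136, alert banner 397·165 = 65505, filter bar 408·140 = 57120, donut chart 188·338 = 63544, map widget 170·53 = 9010, table 277·145 = 40165. Sum 275480.
Σw·x = 107640187; x̄ = 107640187/275480 ≈ 390.74.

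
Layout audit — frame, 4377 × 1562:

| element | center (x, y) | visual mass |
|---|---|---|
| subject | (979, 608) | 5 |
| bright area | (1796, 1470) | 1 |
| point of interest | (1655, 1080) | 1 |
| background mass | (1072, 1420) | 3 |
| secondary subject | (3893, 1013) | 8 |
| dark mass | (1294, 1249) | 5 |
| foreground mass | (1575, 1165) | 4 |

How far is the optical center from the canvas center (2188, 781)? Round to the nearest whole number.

Σw = 5 + 1 + 1 + 3 + 8 + 5 + 4 = 27.
Σw·x = 55476; x̄ = 55476/27 ≈ 2054.67.
Σw·y = 28859; ȳ = 28859/27 ≈ 1068.85.
From (2188, 781): dx = -133.33, dy = 287.85, so the distance is √(dx²+dy²) ≈ 317.23.

≈ 317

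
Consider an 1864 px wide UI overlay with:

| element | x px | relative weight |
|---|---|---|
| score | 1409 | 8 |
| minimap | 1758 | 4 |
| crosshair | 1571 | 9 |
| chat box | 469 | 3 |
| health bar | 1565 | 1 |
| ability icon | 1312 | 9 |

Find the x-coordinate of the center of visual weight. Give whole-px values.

Σw = 8 + 4 + 9 + 3 + 1 + 9 = 34.
x: moment 47223 / weight 34 ≈ 1388.91

x ≈ 1389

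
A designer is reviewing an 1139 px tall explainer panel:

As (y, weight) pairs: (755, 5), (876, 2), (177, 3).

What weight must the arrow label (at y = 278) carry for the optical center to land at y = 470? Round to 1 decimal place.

Fixed elements: Σw = 5 + 2 + 3 = 10, Σw·y = 5·755 + 2·876 + 3·177 = 6058.
Balance at y = 470 requires (6058 + w·278) / (10 + w) = 470.
Rearranging, w·(278 − 470) = 470·10 − 6058 = -1358, so w ≈ -1358/-192 = 7.07.

w ≈ 7.1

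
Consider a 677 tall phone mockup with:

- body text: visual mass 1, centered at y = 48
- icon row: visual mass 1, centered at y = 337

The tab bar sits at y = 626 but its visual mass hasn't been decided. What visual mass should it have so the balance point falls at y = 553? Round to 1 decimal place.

Existing Σw = 2 (1 + 1); existing moment 1·48 + 1·337 = 385.
Set Σw·y/Σw = 553: (385 + 626w) = 553·(2 + w).
So w = (553·2 − 385)/(626 − 553) = 721/73 ≈ 9.88.

w ≈ 9.9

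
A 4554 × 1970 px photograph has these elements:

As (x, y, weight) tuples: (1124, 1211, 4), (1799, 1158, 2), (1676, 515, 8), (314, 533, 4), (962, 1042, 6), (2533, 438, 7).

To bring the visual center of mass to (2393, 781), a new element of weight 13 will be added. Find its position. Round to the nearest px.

New total weight: (4 + 2 + 8 + 4 + 6 + 7) + 13 = 44.
x: target moment 44×2393 = 105292; current 4·1124 + 2·1799 + 8·1676 + 4·314 + 6·962 + 7·2533 = 46261; the new element supplies 59031, so x = 59031/13 ≈ 4540.85.
y: target moment 44×781 = 34364; current 4·1211 + 2·1158 + 8·515 + 4·533 + 6·1042 + 7·438 = 22730; the new element supplies 11634, so y = 11634/13 ≈ 894.92.

(4541, 895)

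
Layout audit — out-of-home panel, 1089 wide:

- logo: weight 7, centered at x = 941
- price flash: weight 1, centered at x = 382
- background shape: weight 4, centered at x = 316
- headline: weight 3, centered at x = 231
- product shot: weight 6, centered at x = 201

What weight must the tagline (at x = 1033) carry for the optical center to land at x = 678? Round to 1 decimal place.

Known weights sum to 7 + 1 + 4 + 3 + 6 = 21; their moment is 7·941 + 1·382 + 4·316 + 3·231 + 6·201 = 10132.
Set Σw·x/Σw = 678: (10132 + 1033w) = 678·(21 + w).
So w = (678·21 − 10132)/(1033 − 678) = 4106/355 ≈ 11.57.

w ≈ 11.6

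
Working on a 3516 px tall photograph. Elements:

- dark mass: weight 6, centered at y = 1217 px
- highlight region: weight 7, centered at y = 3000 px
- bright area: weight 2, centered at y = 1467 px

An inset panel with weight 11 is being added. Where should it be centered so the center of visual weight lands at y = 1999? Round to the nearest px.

y ≈ 1885

After adding the inset panel, total weight = 6 + 7 + 2 + 11 = 26.
Along y: (31236 + 11·y) / 26 = 1999 (existing moment 6·1217 + 7·3000 + 2·1467 = 31236) ⇒ y = (51974 − 31236) / 11 ≈ 1885.27.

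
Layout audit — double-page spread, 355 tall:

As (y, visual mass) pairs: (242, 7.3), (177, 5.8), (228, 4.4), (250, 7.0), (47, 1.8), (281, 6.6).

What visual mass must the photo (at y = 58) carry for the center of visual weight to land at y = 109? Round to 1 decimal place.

w ≈ 76.5

Existing Σw = 32.9 (7.3 + 5.8 + 4.4 + 7.0 + 1.8 + 6.6); existing moment 7.3·242 + 5.8·177 + 4.4·228 + 7.0·250 + 1.8·47 + 6.6·281 = 7485.6.
Balance at y = 109 requires (7485.6 + w·58) / (32.9 + w) = 109.
So w = (109·32.9 − 7485.6)/(58 − 109) = -3899.5/-51 ≈ 76.46.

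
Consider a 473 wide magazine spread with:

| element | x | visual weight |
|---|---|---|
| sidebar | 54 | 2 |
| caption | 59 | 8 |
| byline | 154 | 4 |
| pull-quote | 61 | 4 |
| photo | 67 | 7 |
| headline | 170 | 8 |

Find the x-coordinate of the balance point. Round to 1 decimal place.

x ≈ 99.1

Weights sum to 2 + 8 + 4 + 4 + 7 + 8 = 33.
x: (2·54 + 8·59 + 4·154 + 4·61 + 7·67 + 8·170) / 33 = 3269 / 33 ≈ 99.06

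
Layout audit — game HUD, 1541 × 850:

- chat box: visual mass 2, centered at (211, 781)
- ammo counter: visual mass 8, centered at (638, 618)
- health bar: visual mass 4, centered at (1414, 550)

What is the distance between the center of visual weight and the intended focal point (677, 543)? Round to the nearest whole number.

≈ 145

Total weight = 2 + 8 + 4 = 14.
x-moment: 2·211 + 8·638 + 4·1414 = 11182; centroid 11182/14 ≈ 798.71.
y-moment: 2·781 + 8·618 + 4·550 = 8706; centroid 8706/14 ≈ 621.86.
From (677, 543): dx = 121.71, dy = 78.86, so the distance is √(dx²+dy²) ≈ 145.03.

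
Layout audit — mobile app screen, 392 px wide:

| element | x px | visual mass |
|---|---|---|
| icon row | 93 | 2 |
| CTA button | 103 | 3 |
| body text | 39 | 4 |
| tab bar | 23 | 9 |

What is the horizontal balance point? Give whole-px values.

x ≈ 48

Σw = 2 + 3 + 4 + 9 = 18.
Σw·x = 2·93 + 3·103 + 4·39 + 9·23 = 858, so x̄ = 858/18 ≈ 47.67.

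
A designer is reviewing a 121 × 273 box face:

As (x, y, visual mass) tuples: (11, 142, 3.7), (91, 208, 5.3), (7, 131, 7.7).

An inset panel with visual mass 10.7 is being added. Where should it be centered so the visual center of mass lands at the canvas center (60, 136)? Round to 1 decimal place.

(99.7, 101.9)

With the inset panel, Σw becomes 3.7 + 5.3 + 7.7 + 10.7 = 27.4.
Along x: (576.9 + 10.7·x) / 27.4 = 60 (existing moment 3.7·11 + 5.3·91 + 7.7·7 = 576.9) ⇒ x = (1644.0 − 576.9) / 10.7 ≈ 99.73.
Along y: (2636.5 + 10.7·y) / 27.4 = 136 (existing moment 3.7·142 + 5.3·208 + 7.7·131 = 2636.5) ⇒ y = (3726.4 − 2636.5) / 10.7 ≈ 101.86.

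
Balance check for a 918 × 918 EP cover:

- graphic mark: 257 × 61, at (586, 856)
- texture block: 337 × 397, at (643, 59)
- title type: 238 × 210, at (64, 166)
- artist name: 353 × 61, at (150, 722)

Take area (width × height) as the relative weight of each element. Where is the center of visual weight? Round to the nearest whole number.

Taking area as weight: graphic mark 257·61 = 15677, texture block 337·397 = 133789, title type 238·210 = 49980, artist name 353·61 = 21533. Sum 220979.
x-moment: 15677·586 + 133789·643 + 49980·64 + 21533·150 = 101641719; centroid 101641719/220979 ≈ 459.96.
y-moment: 15677·856 + 133789·59 + 49980·166 + 21533·722 = 45156569; centroid 45156569/220979 ≈ 204.35.

(460, 204)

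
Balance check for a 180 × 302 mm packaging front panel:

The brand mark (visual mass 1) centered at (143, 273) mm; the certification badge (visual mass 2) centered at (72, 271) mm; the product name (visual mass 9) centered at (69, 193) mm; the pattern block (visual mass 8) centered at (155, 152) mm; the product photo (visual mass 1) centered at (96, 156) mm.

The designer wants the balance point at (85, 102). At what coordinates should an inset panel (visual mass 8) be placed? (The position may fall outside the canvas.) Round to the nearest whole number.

(28, -121)

New total weight: (1 + 2 + 9 + 8 + 1) + 8 = 29.
x: target moment 29×85 = 2465; current 1·143 + 2·72 + 9·69 + 8·155 + 1·96 = 2244; the inset panel supplies 221, so x = 221/8 ≈ 27.62.
y: target moment 29×102 = 2958; current 1·273 + 2·271 + 9·193 + 8·152 + 1·156 = 3924; the inset panel supplies -966, so y = -966/8 ≈ -120.75.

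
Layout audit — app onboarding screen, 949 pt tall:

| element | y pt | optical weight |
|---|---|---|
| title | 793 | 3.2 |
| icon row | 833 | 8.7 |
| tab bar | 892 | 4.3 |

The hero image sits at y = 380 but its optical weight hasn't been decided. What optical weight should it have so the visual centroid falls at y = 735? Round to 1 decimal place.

w ≈ 4.8

Known weights sum to 3.2 + 8.7 + 4.3 = 16.2; their moment is 3.2·793 + 8.7·833 + 4.3·892 = 13620.3.
For the centroid to hit 735: (13620.3 + w·380) / (16.2 + w) = 735.
Solving: w = (735·16.2 − 13620.3) / (380 − 735) = -1713.3 / -355 ≈ 4.83.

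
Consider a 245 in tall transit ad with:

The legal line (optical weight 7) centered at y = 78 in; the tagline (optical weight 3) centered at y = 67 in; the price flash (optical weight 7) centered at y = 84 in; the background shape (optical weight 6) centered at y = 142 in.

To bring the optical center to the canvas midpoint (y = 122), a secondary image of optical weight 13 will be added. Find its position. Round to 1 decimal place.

y ≈ 169.6

With the secondary image, Σw becomes 7 + 3 + 7 + 6 + 13 = 36.
y: need Σw·y = 36·122 = 4392. Existing = 7·78 + 3·67 + 7·84 + 6·142 = 2187. Remainder 2205 / 13 ≈ 169.62.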